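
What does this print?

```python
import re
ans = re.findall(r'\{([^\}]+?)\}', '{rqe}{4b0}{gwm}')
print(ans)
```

Because there's exactly one group, `findall` drops the full match and keeps group 1 from each hit.

['rqe', '4b0', 'gwm']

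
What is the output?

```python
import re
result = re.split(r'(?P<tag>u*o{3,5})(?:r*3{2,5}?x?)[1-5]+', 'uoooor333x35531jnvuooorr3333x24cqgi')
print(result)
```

`re.split` interleaves the captured-group text with the surrounding fragments.

['', 'uoooo', 'x35531jnv', 'uooo', 'x24cqgi']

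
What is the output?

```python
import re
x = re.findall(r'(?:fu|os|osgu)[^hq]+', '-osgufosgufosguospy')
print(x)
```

['osgufosgufosguospy']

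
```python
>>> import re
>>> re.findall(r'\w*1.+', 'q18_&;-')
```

With no groups in the pattern, `findall` gives back each whole match — 1 here.

['q18_&;-']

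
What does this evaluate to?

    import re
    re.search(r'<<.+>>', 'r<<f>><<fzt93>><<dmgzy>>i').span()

`re.search` scans for the first position where the pattern succeeds.
The match spans [1:24] → '<<f>><<fzt93>><<dmgzy>>'.

(1, 24)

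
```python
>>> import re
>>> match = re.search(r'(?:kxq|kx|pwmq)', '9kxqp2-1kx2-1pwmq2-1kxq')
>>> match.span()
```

Alternation tries branches left to right and keeps the first one that lets the overall match succeed at that position.
The match spans [1:4] → 'kxq'.

(1, 4)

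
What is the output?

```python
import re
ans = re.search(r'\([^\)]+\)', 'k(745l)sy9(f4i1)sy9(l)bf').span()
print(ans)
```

(1, 7)

`search` walks the string left to right and returns the first match it finds.
The match spans [1:7] → '(745l)'.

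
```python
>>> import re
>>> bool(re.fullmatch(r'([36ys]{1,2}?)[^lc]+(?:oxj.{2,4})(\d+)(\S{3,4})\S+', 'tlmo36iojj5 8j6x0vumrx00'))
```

False

The pattern matches 1 to 2 of one of [36ys] (lazy) (captured); then one or more of any character except [lc]; then the literal 'oxj', then 2 to 4 of any character (non-capturing group); then one or more of a digit (captured); then 3 to 4 of a non-whitespace character (captured); then one or more of a non-whitespace character.
`re.fullmatch` requires the pattern to consume the entire string.
Here the string isn't matched end-to-end, so the call returns None, and `bool(None)` is False.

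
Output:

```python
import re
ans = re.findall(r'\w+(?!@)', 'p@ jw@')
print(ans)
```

['j']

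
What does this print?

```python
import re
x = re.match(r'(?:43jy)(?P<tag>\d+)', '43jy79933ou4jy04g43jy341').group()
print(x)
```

43jy79933

`match` is anchored at position 0; if the pattern doesn't fit there, it returns None.
The match spans [0:9] → '43jy79933'.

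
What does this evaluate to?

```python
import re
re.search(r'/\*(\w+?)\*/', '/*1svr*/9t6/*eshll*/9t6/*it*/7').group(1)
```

The match spans [0:8] → '/*1svr*/'.
Captured: group 1 = '1svr'.

'1svr'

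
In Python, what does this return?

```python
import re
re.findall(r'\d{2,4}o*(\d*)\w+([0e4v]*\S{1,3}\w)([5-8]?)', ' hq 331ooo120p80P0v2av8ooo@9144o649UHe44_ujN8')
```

3 groups means each result is a tuple of 3 captured strings — 2 here.

[('120', '@914', ''), ('', 'N8', '')]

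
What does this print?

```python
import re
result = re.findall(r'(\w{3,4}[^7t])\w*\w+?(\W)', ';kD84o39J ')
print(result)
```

[('kD84o', ' ')]

`findall` packs the 2 group values into a tuple for every match.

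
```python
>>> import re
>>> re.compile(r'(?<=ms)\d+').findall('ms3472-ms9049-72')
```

['3472', '9049']

Because the assertion is zero-width, the text it checks is not consumed and won't appear in the result.
Matches: at [2:6] → '3472'; at [9:13] → '9049'.
`findall` yields the raw match text (2 of them) because the pattern has no groups.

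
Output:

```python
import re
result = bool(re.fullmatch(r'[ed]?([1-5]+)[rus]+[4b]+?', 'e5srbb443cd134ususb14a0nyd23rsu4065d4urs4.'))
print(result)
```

False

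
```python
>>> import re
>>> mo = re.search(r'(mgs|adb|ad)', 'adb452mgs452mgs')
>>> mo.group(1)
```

The match spans [0:3] → 'adb'.
Captured: group 1 = 'adb'.

'adb'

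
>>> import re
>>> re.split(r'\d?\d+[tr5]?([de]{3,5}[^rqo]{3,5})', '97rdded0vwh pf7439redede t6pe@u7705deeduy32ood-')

This matches optionally a digit, then one or more of a digit, then optionally one of [tr5]; then 3 to 5 of one of [de], then 3 to 5 of any character except [rqo] (captured).
Matches to split on: at [0:12] → '97rdded0vwh '; at [14:29] → '7439redede t6pe'; at [31:43] → '7705deeduy32'.
The group in the pattern means `split` returns the separators' captures alongside the pieces.

['', 'dded0vwh ', 'pf', 'edede t6pe', '@u', 'deeduy32', 'ood-']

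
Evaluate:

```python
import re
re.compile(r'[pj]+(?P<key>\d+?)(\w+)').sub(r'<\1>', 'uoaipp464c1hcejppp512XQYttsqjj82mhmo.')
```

'uoai<4>.'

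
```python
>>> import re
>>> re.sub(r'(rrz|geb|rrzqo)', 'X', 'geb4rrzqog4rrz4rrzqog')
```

Branches in `(...|...)` are attempted left-to-right; the first branch that allows the whole pattern to succeed is taken.
Matches: at [0:3] → 'geb'; at [4:7] → 'rrz'; at [11:14] → 'rrz'; at [15:18] → 'rrz'.
Every occurrence is swapped for 'X'.

'X4Xqog4X4Xqog'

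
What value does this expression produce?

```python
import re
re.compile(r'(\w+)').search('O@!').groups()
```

('O',)

The pattern matches one or more of a word character (captured).
Unlike `match`, `search` isn't anchored — it looks for the pattern anywhere in the string.
The match spans [0:1] → 'O'.
Captured: group 1 = 'O'.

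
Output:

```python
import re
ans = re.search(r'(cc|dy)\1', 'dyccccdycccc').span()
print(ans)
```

A backreference is literal: `\1` must see the identical characters the first group matched.
`search` walks the string left to right and returns the first match it finds.
The match spans [2:6] → 'cccc'.
Captured: group 1 = 'cc'.

(2, 6)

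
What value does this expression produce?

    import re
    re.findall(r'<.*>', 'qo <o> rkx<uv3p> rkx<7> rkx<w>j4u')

No capturing groups, so `findall` returns the 1 full match string.

['<o> rkx<uv3p> rkx<7> rkx<w>']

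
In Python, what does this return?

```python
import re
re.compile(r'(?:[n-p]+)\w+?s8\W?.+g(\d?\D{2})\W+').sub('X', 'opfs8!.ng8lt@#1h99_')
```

The pattern matches one or more of a character in [n-p] (non-capturing group); then one or more of a word character (lazy), then the literal 's8', then optionally a non-word character; then one or more of any character, then a literal 'g'; then optionally a digit, then exactly 2 of a non-digit (captured); then one or more of a non-word character.
`sub` substitutes 'X' at each match site.

'X1h99_'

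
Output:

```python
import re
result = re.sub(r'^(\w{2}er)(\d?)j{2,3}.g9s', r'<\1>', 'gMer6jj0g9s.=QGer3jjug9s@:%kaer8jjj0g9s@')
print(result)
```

The pattern matches anchored at the start of the string; then exactly 2 of a word character, then the literal 'er' (captured); then optionally a digit (captured); then 2 to 3 of the literal 'j', then any character, then the literal 'g9s'.
`\1` in the replacement pulls in group 1's text for each match.

<gMer>.=QGer3jjug9s@:%kaer8jjj0g9s@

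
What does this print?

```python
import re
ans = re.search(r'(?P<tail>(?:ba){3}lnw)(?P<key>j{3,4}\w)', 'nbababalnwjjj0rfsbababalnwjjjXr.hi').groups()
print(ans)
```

('bababalnw', 'jjj0')

This matches the literal 'ba' repeated 3 times, then the literal 'lnw' (captured as 'tail'); then 3 to 4 of the literal 'j', then a word character (captured as 'key').
`search` walks the string left to right and returns the first match it finds.
The match spans [1:14] → 'bababalnwjjj0'.
Captured: group 1 = 'bababalnw', group 2 = 'jjj0'.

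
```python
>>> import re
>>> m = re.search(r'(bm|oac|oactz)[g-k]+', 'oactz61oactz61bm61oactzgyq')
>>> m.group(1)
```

'oactz'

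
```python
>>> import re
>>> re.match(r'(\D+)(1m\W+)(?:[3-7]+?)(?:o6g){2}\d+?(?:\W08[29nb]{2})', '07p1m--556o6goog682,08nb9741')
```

None

Pattern: one or more of a non-digit (captured); then the literal '1m', then one or more of a non-word character (captured); then one or more of a character in [3-7] (lazy) (non-capturing group); then the literal 'o6g' repeated 2 times, then one or more of a digit (lazy); then a non-word character, then the literal '08', then exactly 2 of one of [29nb] (non-capturing group).
`re.match` only tries the pattern at the start of the string.
Here position 0 doesn't satisfy it, so the call returns None.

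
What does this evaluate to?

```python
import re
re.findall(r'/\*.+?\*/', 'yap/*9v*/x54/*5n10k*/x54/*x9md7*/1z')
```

['/*9v*/', '/*5n10k*/', '/*x9md7*/']

With the lazy modifier that quantifier settles for the fewest repetitions that let the rest of the pattern succeed (the atoms after it are unaffected and can still be greedy).
Walking the string: at [3:9] → '/*9v*/'; at [12:21] → '/*5n10k*/'; at [24:33] → '/*x9md7*/'.
`findall` yields the raw match text (3 of them) because the pattern has no groups.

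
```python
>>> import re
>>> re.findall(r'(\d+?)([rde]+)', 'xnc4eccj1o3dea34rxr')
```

[('4', 'e'), ('3', 'de'), ('34', 'r')]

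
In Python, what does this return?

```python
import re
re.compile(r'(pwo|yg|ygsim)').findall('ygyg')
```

Scanning left to right: at [0:2] match 'yg', group 1 = 'yg'; at [2:4] match 'yg', group 1 = 'yg'.
With a single group, `findall` returns only what that group captured — 2 items.

['yg', 'yg']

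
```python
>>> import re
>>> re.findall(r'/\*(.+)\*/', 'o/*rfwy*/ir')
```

Matches: at [1:9] match '/*rfwy*/', group 1 = 'rfwy'.
One capturing group, so `findall` returns just the captured substring from the one match — 1 in all.

['rfwy']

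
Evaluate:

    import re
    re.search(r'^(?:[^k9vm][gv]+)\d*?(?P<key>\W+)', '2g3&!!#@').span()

(0, 8)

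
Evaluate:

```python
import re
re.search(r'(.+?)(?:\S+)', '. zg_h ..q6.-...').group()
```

'. zg_h'

Pattern: one or more of any character (lazy) (captured); then one or more of a non-whitespace character (non-capturing group).
Because the quantifier is non-greedy, it stops expanding at the earliest point where the rest of the pattern can succeed.
`re.search` tries every starting position until one works.
The match spans [0:6] → '. zg_h'.
Captured: group 1 = '. '.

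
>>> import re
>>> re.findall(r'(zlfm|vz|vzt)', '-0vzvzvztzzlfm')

['vz', 'vz', 'vz', 'zlfm']

`|` is ordered: at each position the engine commits to the first alternative that works.
Because there's exactly one group, `findall` drops the full match and keeps group 1 from each hit.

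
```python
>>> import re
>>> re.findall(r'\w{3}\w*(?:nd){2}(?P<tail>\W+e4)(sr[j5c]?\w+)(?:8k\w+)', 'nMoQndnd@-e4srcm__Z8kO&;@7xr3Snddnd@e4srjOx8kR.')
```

[('@-e4', 'srcm__Z')]

This matches exactly 3 of a word character; then zero or more of a word character, then the literal 'nd' repeated 2 times; then one or more of a non-word character, then the literal 'e4' (captured as 'tail'); then the literal 'sr', then optionally one of [j5c], then one or more of a word character (captured); then the literal '8k', then one or more of a word character (non-capturing group).
Matches: at [0:22] match 'nMoQndnd@-e4srcm__Z8kO', groups = ('@-e4', 'srcm__Z').
With 2 capturing groups, `findall` returns a 2-tuple per match.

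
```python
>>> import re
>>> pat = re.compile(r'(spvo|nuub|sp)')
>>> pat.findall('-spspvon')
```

['sp', 'spvo']

The regex engine tests alternatives in the order written; an earlier branch that matches wins even if a later one would match more.
Scanning left to right: at [1:3] match 'sp', group 1 = 'sp'; at [3:7] match 'spvo', group 1 = 'spvo'.
One capturing group, so `findall` returns just the captured substring from each match — 2 in all.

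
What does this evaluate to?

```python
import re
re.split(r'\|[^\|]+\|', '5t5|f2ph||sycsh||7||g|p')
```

Splitting on the pattern gives 5 pieces.

['5t5', '', '', '', 'p']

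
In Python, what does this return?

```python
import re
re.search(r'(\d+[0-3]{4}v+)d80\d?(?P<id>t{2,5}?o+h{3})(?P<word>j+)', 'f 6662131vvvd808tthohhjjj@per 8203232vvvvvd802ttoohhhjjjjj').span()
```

(30, 58)

This matches one or more of a digit, then exactly 4 of a character in [0-3], then one or more of the literal 'v' (captured); then the literal 'd80', then optionally a digit; then 2 to 5 of a literal 't' (lazy), then one or more of the literal 'o', then exactly 3 of the literal 'h' (captured as 'id'); then one or more of a literal 'j' (captured as 'word').
`re.search` scans for the first position where the pattern succeeds.
The match spans [30:58] → '8203232vvvvvd802ttoohhhjjjjj'.
Captured: group 1 = '8203232vvvvv', group 2 = 'ttoohhh', group 3 = 'jjjjj'.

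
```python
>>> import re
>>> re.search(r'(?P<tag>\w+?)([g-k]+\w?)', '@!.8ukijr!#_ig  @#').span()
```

(3, 9)

The match spans [3:9] → '8ukijr'.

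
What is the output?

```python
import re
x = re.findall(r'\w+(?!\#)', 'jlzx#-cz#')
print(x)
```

['jlz', 'c']

The negative lookaround is zero-width — it rules out positions where the adjacent text would match, without consuming anything.
With no groups in the pattern, `findall` gives back each whole match — 2 here.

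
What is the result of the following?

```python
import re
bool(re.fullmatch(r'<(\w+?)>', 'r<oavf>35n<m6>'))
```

False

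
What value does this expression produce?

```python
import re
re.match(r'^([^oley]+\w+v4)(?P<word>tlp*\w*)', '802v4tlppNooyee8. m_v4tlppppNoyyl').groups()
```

The match spans [0:16] → '802v4tlppNooyee8'.
Captured: group 1 = '802v4', group 2 = 'tlppNooyee8'.

('802v4', 'tlppNooyee8')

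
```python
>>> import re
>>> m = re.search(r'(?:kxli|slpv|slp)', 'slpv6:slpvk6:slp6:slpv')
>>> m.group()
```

'slpv'

`|` is ordered: at each position the engine commits to the first alternative that works.
The match spans [0:4] → 'slpv'.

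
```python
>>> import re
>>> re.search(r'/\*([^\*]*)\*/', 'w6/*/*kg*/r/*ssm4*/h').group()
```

'/*kg*/'

Unlike `match`, `search` isn't anchored — it looks for the pattern anywhere in the string.
The match spans [4:10] → '/*kg*/'.
Captured: group 1 = 'kg'.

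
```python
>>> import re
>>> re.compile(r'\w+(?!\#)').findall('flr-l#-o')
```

['flr', 'o']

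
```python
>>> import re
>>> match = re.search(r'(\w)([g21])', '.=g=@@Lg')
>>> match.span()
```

Pattern: a word character (captured); then one of [g21] (captured).
`re.search` tries every starting position until one works.
The match spans [6:8] → 'Lg'.
Captured: group 1 = 'L', group 2 = 'g'.

(6, 8)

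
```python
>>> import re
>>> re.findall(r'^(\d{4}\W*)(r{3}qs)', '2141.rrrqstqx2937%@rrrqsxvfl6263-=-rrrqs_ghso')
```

The pattern matches anchored at the start of the string; then exactly 4 of a digit, then zero or more of a non-word character (captured); then exactly 3 of a literal 'r', then the literal 'qs' (captured).
Matches: at [0:10] match '2141.rrrqs', groups = ('2141.', 'rrrqs').
2 groups means the one result is a tuple of 2 captured strings — 1 here.

[('2141.', 'rrrqs')]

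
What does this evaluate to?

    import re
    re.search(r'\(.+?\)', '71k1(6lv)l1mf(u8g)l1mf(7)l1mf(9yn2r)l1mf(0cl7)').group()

With the lazy modifier that quantifier settles for the fewest repetitions that let the rest of the pattern succeed (the atoms after it are unaffected and can still be greedy).
The match spans [4:9] → '(6lv)'.

'(6lv)'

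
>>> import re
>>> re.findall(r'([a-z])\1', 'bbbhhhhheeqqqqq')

['b', 'h', 'h', 'e', 'q', 'q']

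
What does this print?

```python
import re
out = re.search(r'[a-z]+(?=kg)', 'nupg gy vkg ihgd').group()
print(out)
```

v

The `(?=…)`/`(?<=…)` assertion just peeks at neighbouring text; it doesn't advance the match position.
The match spans [8:9] → 'v'.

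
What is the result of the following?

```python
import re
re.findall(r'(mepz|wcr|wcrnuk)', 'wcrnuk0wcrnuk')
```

['wcr', 'wcr']

Alternation isn't longest-match — the leftmost alternative that fits at this position is chosen.
Scanning left to right: at [0:3] match 'wcr', group 1 = 'wcr'; at [7:10] match 'wcr', group 1 = 'wcr'.
Because there's exactly one group, `findall` drops the full match and keeps group 1 from each hit.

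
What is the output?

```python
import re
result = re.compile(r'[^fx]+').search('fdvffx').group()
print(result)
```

The pattern matches one or more of any character except [fx].
The match spans [1:3] → 'dv'.

dv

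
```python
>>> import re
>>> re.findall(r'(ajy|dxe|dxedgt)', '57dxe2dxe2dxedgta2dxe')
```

The regex engine tests alternatives in the order written; an earlier branch that matches wins even if a later one would match more.
Walking the string: at [2:5] match 'dxe', group 1 = 'dxe'; at [6:9] match 'dxe', group 1 = 'dxe'; at [10:13] match 'dxe', group 1 = 'dxe'; at [18:21] match 'dxe', group 1 = 'dxe'.
`findall` collects group 1 from each match (4 total).

['dxe', 'dxe', 'dxe', 'dxe']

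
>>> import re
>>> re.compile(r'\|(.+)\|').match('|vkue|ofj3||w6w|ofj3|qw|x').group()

'|vkue|ofj3||w6w|ofj3|qw|'

`re.match` only tries the pattern at the start of the string.
The match spans [0:24] → '|vkue|ofj3||w6w|ofj3|qw|'.
Captured: group 1 = 'vkue|ofj3||w6w|ofj3|qw'.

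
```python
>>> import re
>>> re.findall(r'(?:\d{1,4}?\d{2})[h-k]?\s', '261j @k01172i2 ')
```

The pattern matches 1 to 4 of a digit (lazy), then exactly 2 of a digit (non-capturing group); then optionally a character in [h-k], then whitespace.
Scanning left to right: at [0:5] → '261j '.
With no groups in the pattern, `findall` gives back each whole match — 1 here.

['261j ']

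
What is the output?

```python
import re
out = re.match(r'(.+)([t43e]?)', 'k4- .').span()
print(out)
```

The pattern matches one or more of any character (captured); then optionally one of [t43e] (captured).
With `match`, the pattern is implicitly anchored at the beginning.
The match spans [0:5] → 'k4- .'.
Captured: group 1 = 'k4- .', group 2 = ''.

(0, 5)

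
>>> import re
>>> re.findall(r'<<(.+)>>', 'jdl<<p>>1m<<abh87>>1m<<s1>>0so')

['p>>1m<<abh87>>1m<<s1']

With a single group, `findall` returns only what that group captured — 1 item.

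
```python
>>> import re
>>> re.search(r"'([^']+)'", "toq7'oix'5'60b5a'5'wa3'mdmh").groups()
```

Unlike `match`, `search` isn't anchored — it looks for the pattern anywhere in the string.
The match spans [4:9] → "'oix'".
Captured: group 1 = 'oix'.

('oix',)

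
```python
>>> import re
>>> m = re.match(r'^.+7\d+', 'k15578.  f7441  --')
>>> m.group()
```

`re.match` won't scan ahead — the pattern has to work from the very first character.
The match spans [0:14] → 'k15578.  f7441'.

'k15578.  f7441'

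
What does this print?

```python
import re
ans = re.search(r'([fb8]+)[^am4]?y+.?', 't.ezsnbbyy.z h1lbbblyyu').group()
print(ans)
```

bbyy.

This matches one or more of one of [fb8] (captured); then optionally any character except [am4], then one or more of the literal 'y', then optionally any character.
`re.search` scans for the first position where the pattern succeeds.
The match spans [6:11] → 'bbyy.'.
Captured: group 1 = 'bb'.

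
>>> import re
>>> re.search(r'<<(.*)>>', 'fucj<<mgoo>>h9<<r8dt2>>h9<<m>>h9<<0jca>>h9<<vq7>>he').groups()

`search` walks the string left to right and returns the first match it finds.
The match spans [4:49] → '<<mgoo>>h9<<r8dt2>>h9<<m>>h9<<0jca>>h9<<vq7>>'.
Captured: group 1 = 'mgoo>>h9<<r8dt2>>h9<<m>>h9<<0jca>>h9<<vq7'.

('mgoo>>h9<<r8dt2>>h9<<m>>h9<<0jca>>h9<<vq7',)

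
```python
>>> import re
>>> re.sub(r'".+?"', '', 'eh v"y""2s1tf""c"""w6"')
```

'eh v'

Matches: at [4:7] → '"y"'; at [7:14] → '"2s1tf"'; at [14:17] → '"c"'; at [17:22] → '""w6"'.
Every occurrence is swapped for ''.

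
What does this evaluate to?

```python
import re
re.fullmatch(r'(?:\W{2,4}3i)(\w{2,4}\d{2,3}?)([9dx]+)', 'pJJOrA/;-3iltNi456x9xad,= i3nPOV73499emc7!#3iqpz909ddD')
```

The pattern matches 2 to 4 of a non-word character, then the literal '3i' (non-capturing group); then 2 to 4 of a word character, then 2 to 3 of a digit (lazy) (captured); then one or more of one of [9dx] (captured).
For `fullmatch`, every character of the input must be accounted for by the pattern.
Here there's no way to consume every character, so the call returns None.

None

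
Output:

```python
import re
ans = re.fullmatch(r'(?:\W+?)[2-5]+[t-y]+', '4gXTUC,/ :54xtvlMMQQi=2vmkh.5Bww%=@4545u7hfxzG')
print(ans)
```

None

The pattern matches one or more of a non-word character (lazy) (non-capturing group); then one or more of a character in [2-5]; then one or more of a character in [t-y].
`re.fullmatch` is like wrapping the pattern in `^…$` (in single-line mode).
Here the string isn't matched end-to-end, so the call returns None.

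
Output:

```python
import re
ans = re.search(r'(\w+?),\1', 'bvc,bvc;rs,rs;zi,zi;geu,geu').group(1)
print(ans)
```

bvc

The match spans [0:7] → 'bvc,bvc'.
Captured: group 1 = 'bvc'.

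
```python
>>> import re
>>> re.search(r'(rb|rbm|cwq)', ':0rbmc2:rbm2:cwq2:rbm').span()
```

`|` is ordered: at each position the engine commits to the first alternative that works.
Unlike `match`, `search` isn't anchored — it looks for the pattern anywhere in the string.
The match spans [2:4] → 'rb'.
Captured: group 1 = 'rb'.

(2, 4)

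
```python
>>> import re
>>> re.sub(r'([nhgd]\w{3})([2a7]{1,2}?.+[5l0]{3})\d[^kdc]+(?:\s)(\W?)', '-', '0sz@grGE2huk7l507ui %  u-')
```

'0sz@-u-'

This matches one of [nhgd], then exactly 3 of a word character (captured); then 1 to 2 of one of [2a7] (lazy), then one or more of any character, then exactly 3 of one of [5l0] (captured); then a digit, then one or more of any character except [kdc]; then whitespace (non-capturing group); then optionally a non-word character (captured).
Matches: at [4:23] → 'grGE2huk7l507ui %  '.
Each match is replaced by '-'.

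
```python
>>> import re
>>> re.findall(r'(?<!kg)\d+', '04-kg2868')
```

The negative lookahead/lookbehind blocks any match where the forbidden context is present.
Walking the string: at [0:2] → '04'; at [6:9] → '868'.
With no groups in the pattern, `findall` gives back each whole match — 2 here.

['04', '868']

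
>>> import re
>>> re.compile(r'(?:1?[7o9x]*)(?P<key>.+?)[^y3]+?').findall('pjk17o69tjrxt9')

The pattern matches optionally the literal '1', then zero or more of one of [7o9x] (non-capturing group); then one or more of any character (lazy) (captured as 'key'); then one or more of any character except [y3] (lazy).
The `?` after the quantifier makes it lazy — it takes as little as possible before letting the rest of the pattern try.
Matches: at [0:2] match 'pj', group 1 = 'p'; at [2:4] match 'k1', group 1 = 'k'; at [4:8] match '7o69', group 1 = '6'; at [8:10] match 'tj', group 1 = 't'; at [10:12] match 'rx', group 1 = 'r'; ….
`findall` collects group 1 from each match (6 total).

['p', 'k', '6', 't', 'r', 't']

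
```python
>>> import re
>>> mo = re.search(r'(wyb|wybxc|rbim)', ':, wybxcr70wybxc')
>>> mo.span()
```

The regex engine tests alternatives in the order written; an earlier branch that matches wins even if a later one would match more.
Unlike `match`, `search` isn't anchored — it looks for the pattern anywhere in the string.
The match spans [3:6] → 'wyb'.
Captured: group 1 = 'wyb'.

(3, 6)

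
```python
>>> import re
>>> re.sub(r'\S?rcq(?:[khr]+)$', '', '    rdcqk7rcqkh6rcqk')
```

'    rdcqk7rcqkh'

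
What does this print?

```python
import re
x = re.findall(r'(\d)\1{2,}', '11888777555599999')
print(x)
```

['8', '7', '5', '9']

A backreference is literal: `\1` must see the identical characters the first group matched.
`findall` collects group 1 from each match (4 total).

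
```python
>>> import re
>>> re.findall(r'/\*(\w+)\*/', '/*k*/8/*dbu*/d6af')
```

Because there's exactly one group, `findall` drops the full match and keeps group 1 from each hit.

['k', 'dbu']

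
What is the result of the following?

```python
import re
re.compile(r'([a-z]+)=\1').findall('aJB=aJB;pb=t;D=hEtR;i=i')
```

['i']

`\1` has to match the exact text group 1 already captured.
Matches: at [20:23] match 'i=i', group 1 = 'i'.
Because there's exactly one group, `findall` drops the full match and keeps group 1 from the one hit.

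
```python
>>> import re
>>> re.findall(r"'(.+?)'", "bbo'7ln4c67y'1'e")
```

Lazy quantifiers expand one character at a time until the remainder of the pattern can match.
One capturing group, so `findall` returns just the captured substring from the one match — 1 in all.

['7ln4c67y']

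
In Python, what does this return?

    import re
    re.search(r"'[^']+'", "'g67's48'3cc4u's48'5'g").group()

The match spans [0:5] → "'g67'".

"'g67'"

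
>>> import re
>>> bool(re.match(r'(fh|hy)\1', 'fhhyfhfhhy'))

False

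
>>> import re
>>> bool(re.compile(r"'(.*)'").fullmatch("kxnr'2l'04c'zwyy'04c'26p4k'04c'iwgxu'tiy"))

For `fullmatch`, every character of the input must be accounted for by the pattern.
Here the pattern can't cover the whole string, so the call returns None, and `bool(None)` is False.

False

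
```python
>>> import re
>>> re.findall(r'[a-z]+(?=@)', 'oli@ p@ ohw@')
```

The lookaround is zero-width — it requires the adjacent text to match without consuming it, so the asserted text isn't part of the match.
No capturing groups, so `findall` returns the 3 full match strings.

['oli', 'p', 'ohw']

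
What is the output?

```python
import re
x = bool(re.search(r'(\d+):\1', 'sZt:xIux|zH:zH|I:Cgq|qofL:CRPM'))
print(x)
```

`\1` is not a pattern — it's the concrete string captured by group 1, re-applied verbatim.
`re.search` scans for the first position where the pattern succeeds.
Here the pattern never matches, so the call returns None, and `bool(None)` is False.

False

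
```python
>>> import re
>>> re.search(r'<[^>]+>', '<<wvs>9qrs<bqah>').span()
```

`re.search` scans for the first position where the pattern succeeds.
The match spans [0:6] → '<<wvs>'.

(0, 6)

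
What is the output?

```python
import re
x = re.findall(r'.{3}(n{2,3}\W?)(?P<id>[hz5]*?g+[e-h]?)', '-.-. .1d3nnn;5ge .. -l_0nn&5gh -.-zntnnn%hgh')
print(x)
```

This matches exactly 3 of any character; then 2 to 3 of the literal 'n', then optionally a non-word character (captured); then zero or more of one of [hz5] (lazy), then one or more of the literal 'g', then optionally a character in [e-h] (captured as 'id').
2 groups means each result is a tuple of 2 captured strings — 3 here.

[('nnn;', '5ge'), ('nn&', '5gh'), ('nnn%', 'hgh')]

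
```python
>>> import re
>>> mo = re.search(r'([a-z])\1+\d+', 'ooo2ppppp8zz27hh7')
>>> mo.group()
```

The backreference `\1` re-matches whatever the first group consumed, character for character.
The match spans [0:4] → 'ooo2'.

'ooo2'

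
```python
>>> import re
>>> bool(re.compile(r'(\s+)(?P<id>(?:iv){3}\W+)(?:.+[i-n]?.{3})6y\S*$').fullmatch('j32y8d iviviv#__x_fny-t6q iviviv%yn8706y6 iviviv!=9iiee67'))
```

False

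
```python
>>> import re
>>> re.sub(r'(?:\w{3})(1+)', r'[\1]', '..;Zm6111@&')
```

The pattern matches exactly 3 of a word character (non-capturing group); then one or more of a literal '1' (captured).
Matches: at [3:9] → 'Zm6111'.
The replacement refers to a captured group, so each match is rewritten using its own captured text.

'..;[111]@&'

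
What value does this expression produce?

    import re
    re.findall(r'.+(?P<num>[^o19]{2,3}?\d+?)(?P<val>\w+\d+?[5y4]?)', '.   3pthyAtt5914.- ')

[('t59', '14')]

The pattern matches one or more of any character; then 2 to 3 of any character except [o19] (lazy), then one or more of a digit (lazy) (captured as 'num'); then one or more of a word character, then one or more of a digit (lazy), then optionally one of [5y4] (captured as 'val').
Scanning left to right: at [0:16] match '.   3pthyAtt5914', groups = ('t59', '14').
With 2 capturing groups, `findall` returns a 2-tuple per match.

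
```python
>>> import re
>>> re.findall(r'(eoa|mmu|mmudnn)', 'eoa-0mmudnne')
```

Alternation tries branches left to right and keeps the first one that lets the overall match succeed at that position.
With a single group, `findall` returns only what that group captured — 2 items.

['eoa', 'mmu']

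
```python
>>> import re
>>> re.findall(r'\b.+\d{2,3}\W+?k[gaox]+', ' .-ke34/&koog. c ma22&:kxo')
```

['ke34/&koog. c ma22&:kxo']

The pattern matches a word boundary (`\b`, zero-width); then one or more of any character, then 2 to 3 of a digit; then one or more of a non-word character (lazy), then the literal 'k'; then one or more of one of [gaox].
Scanning left to right: at [3:26] → 'ke34/&koog. c ma22&:kxo'.
No capturing groups, so `findall` returns the 1 full match string.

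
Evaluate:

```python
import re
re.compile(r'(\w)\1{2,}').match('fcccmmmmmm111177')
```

None

`\1` has to match the exact text group 1 already captured.
`re.match` won't scan ahead — the pattern has to work from the very first character.
Here the string doesn't start with a match, so the call returns None.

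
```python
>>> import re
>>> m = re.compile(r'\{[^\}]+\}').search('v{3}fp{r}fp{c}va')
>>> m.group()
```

'{3}'

The match spans [1:4] → '{3}'.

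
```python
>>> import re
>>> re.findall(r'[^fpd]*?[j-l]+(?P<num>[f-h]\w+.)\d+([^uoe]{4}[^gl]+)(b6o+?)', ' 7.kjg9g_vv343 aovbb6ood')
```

[('g9g_vv', '43 aovb', 'b6o')]

This matches zero or more of any character except [fpd] (lazy), then one or more of a character in [j-l]; then a character in [f-h], then one or more of a word character, then any character (captured as 'num'); then one or more of a digit; then exactly 4 of any character except [uoe], then one or more of any character except [gl] (captured); then the literal 'b6', then one or more of the literal 'o' (lazy) (captured).
The `?` after the quantifier makes it lazy — it takes as little as possible before letting the rest of the pattern try.
Matches: at [0:22] match ' 7.kjg9g_vv343 aovbb6o', groups = ('g9g_vv', '43 aovb', 'b6o').
3 groups means the one result is a tuple of 3 captured strings — 1 here.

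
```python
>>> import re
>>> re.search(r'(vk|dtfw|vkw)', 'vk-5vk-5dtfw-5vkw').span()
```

`search` walks the string left to right and returns the first match it finds.
The match spans [0:2] → 'vk'.
Captured: group 1 = 'vk'.

(0, 2)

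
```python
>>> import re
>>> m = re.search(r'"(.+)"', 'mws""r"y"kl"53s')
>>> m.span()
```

(3, 12)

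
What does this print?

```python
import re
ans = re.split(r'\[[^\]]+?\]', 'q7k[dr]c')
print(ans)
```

Matches to split on: at [3:7] → '[dr]'.
Splitting on the pattern gives 2 pieces.

['q7k', 'c']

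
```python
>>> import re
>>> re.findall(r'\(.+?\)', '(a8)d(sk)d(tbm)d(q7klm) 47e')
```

['(a8)', '(sk)', '(tbm)', '(q7klm)']

Matches: at [0:4] → '(a8)'; at [5:9] → '(sk)'; at [10:15] → '(tbm)'; at [16:23] → '(q7klm)'.
With no groups in the pattern, `findall` gives back each whole match — 4 here.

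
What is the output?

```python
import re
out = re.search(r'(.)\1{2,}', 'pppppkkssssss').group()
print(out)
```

ppppp

A backreference is literal: `\1` must see the identical characters the first group matched.
The match spans [0:5] → 'ppppp'.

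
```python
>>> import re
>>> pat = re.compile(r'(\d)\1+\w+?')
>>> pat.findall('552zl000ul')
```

A backreference is literal: `\1` must see the identical characters the first group matched.
Scanning left to right: at [0:3] match '552', group 1 = '5'; at [5:9] match '000u', group 1 = '0'.
With a single group, `findall` returns only what that group captured — 2 items.

['5', '0']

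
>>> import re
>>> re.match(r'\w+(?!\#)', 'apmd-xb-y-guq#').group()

'apmd'

The negative lookahead/lookbehind blocks any match where the forbidden context is present.
`re.match` won't scan ahead — the pattern has to work from the very first character.
The match spans [0:4] → 'apmd'.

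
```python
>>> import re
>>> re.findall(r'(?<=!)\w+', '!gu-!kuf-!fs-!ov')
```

The `(?=…)`/`(?<=…)` assertion just peeks at neighbouring text; it doesn't advance the match position.
Since nothing is captured, `findall` lists the 4 matched substrings directly.

['gu', 'kuf', 'fs', 'ov']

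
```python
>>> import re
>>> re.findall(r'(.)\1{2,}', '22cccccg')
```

['c']

After group 1 captures some text, `\1` only succeeds where that same text appears again.
`findall` collects group 1 from the one match (1 total).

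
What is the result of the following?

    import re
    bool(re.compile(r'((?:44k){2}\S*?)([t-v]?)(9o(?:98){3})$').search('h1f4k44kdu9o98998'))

Pattern: the literal '44k' repeated 2 times, then zero or more of a non-whitespace character (lazy) (captured); then optionally a character in [t-v] (captured); then the literal '9o', then the literal '98' repeated 3 times (captured); then anchored at the end.
`search` walks the string left to right and returns the first match it finds.
Here the pattern never matches, so the call returns None, and `bool(None)` is False.

False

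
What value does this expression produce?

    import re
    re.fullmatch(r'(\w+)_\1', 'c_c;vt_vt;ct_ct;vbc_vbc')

None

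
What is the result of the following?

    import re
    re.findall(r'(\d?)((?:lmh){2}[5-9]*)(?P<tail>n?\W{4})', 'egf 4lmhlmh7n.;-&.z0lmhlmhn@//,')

[('4', 'lmhlmh7', 'n.;-&'), ('0', 'lmhlmh', 'n@//,')]

Pattern: optionally a digit (captured); then the literal 'lmh' repeated 2 times, then zero or more of a character in [5-9] (captured); then optionally the literal 'n', then exactly 4 of a non-word character (captured as 'tail').
Scanning left to right: at [4:17] match '4lmhlmh7n.;-&', groups = ('4', 'lmhlmh7', 'n.;-&'); at [19:31] match '0lmhlmhn@//,', groups = ('0', 'lmhlmh', 'n@//,').
Multiple groups make `findall` return tuples — one 3-tuple for each match.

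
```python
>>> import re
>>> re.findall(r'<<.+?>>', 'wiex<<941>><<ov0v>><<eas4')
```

['<<941>>', '<<ov0v>>']

`findall` yields the raw match text (2 of them) because the pattern has no groups.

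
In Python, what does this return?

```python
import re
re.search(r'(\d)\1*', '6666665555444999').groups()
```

('6',)

The backreference `\1` re-matches whatever the first group consumed, character for character.
Unlike `match`, `search` isn't anchored — it looks for the pattern anywhere in the string.
The match spans [0:6] → '666666'.
Captured: group 1 = '6'.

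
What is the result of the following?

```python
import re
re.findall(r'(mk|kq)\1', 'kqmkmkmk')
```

The backreference `\1` re-matches whatever the first group consumed, character for character.
Matches: at [2:6] match 'mkmk', group 1 = 'mk'.
One capturing group, so `findall` returns just the captured substring from the one match — 1 in all.

['mk']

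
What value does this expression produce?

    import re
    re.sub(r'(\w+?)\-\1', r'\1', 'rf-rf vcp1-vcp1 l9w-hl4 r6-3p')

`\1` has to match the exact text group 1 already captured.
The replacement refers to a captured group, so each match is rewritten using its own captured text.

'rf vcp1 l9w-hl4 r6-3p'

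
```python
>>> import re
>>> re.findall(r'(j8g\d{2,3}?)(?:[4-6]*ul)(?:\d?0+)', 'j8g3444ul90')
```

This matches the literal 'j8g', then 2 to 3 of a digit (lazy) (captured); then zero or more of a character in [4-6], then the literal 'ul' (non-capturing group); then optionally a digit, then one or more of the literal '0' (non-capturing group).
Scanning left to right: at [0:11] match 'j8g3444ul90', group 1 = 'j8g34'.
Because there's exactly one group, `findall` drops the full match and keeps group 1 from the one hit.

['j8g34']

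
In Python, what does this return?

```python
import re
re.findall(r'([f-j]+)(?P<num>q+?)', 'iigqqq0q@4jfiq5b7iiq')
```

[('iig', 'q'), ('jfi', 'q'), ('ii', 'q')]

The pattern matches one or more of a character in [f-j] (captured); then one or more of a literal 'q' (lazy) (captured as 'num').
The `?` after the quantifier makes it lazy — it takes as little as possible before letting the rest of the pattern try.
Walking the string: at [0:4] match 'iigq', groups = ('iig', 'q'); at [10:14] match 'jfiq', groups = ('jfi', 'q'); at [17:20] match 'iiq', groups = ('ii', 'q').
2 groups means each result is a tuple of 2 captured strings — 3 here.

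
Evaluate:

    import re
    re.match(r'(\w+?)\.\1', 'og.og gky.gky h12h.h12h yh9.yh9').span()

(0, 5)

With `match`, the pattern is implicitly anchored at the beginning.
The match spans [0:5] → 'og.og'.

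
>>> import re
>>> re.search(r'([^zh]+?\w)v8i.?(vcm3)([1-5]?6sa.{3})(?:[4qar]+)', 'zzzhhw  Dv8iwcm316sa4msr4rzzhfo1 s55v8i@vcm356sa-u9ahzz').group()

The pattern matches one or more of any character except [zh] (lazy), then a word character (captured); then the literal 'v8i', then optionally any character; then a literal 'v', then the literal 'cm3' (captured); then optionally a character in [1-5], then the literal '6sa', then exactly 3 of any character (captured); then one or more of one of [4qar] (non-capturing group).
`re.search` scans for the first position where the pattern succeeds.
The match spans [29:52] → 'fo1 s55v8i@vcm356sa-u9a'.
Captured: group 1 = 'fo1 s55', group 2 = 'vcm3', group 3 = '56sa-u9'.

'fo1 s55v8i@vcm356sa-u9a'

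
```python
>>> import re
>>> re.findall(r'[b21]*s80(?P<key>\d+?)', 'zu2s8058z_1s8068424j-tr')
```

['5', '6']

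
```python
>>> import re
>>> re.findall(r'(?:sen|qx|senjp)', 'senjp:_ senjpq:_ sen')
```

['sen', 'sen', 'sen']

Branches in `(...|...)` are attempted left-to-right; the first branch that allows the whole pattern to succeed is taken.
Scanning left to right: at [0:3] → 'sen'; at [8:11] → 'sen'; at [17:20] → 'sen'.
With no groups in the pattern, `findall` gives back each whole match — 3 here.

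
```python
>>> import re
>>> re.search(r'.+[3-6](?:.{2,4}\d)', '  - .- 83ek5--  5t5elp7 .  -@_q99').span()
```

Pattern: one or more of any character, then a character in [3-6]; then 2 to 4 of any character, then a digit (non-capturing group).
Unlike `match`, `search` isn't anchored — it looks for the pattern anywhere in the string.
The match spans [0:23] → '  - .- 83ek5--  5t5elp7'.

(0, 23)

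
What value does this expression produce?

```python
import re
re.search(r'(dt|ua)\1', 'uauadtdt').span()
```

(0, 4)

After group 1 captures some text, `\1` only succeeds where that same text appears again.
`search` walks the string left to right and returns the first match it finds.
The match spans [0:4] → 'uaua'.
Captured: group 1 = 'ua'.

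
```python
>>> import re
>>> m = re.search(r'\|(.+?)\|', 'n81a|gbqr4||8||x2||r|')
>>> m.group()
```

The `?` after the quantifier makes it lazy — it takes as little as possible before letting the rest of the pattern try.
The match spans [4:11] → '|gbqr4|'.

'|gbqr4|'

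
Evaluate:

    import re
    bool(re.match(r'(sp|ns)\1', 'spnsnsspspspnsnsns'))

A backreference is literal: `\1` must see the identical characters the first group matched.
`re.match` won't scan ahead — the pattern has to work from the very first character.
Here position 0 doesn't satisfy it, so the call returns None, and `bool(None)` is False.

False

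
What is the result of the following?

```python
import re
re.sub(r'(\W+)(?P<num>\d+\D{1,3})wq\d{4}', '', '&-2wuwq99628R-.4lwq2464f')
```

This matches one or more of a non-word character (captured); then one or more of a digit, then 1 to 3 of a non-digit (captured as 'num'); then the literal 'wq', then exactly 4 of a digit.
Matches: at [0:11] → '&-2wuwq9962'; at [13:23] → '-.4lwq2464'.
Every occurrence is swapped for ''.

'8Rf'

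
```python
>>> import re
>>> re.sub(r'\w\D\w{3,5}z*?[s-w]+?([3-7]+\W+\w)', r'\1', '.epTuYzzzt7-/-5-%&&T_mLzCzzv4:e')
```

'.7-/-5-%&&4:e'

The replacement refers to a captured group, so each match is rewritten using its own captured text.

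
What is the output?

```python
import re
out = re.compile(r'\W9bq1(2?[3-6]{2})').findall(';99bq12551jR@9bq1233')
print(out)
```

['233']

Pattern: a non-word character; then the literal '9b', then the literal 'q1'; then optionally the literal '2', then exactly 2 of a character in [3-6] (captured).
Walking the string: at [12:20] match '@9bq1233', group 1 = '233'.
With a single group, `findall` returns only what that group captured — 1 item.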